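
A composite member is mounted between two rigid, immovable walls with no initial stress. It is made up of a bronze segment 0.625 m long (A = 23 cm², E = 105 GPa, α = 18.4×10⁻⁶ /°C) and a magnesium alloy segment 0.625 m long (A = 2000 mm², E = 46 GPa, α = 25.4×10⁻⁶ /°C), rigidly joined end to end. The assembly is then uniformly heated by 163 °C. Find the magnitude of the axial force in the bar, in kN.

P ≈ 476 kN (compressive)

If the supports were absent, the total length change would be Σ αᵢΔT Lᵢ = 18.4×10⁻⁶×163×625 + 25.4×10⁻⁶×163×625 = 4.462 mm.
Since the ends are fixed, an axial force P builds up, equal in every segment, with P · Σ Lᵢ/(AᵢEᵢ) = δ_free.
The series flexibility is Σ Lᵢ/(AᵢEᵢ) = 625/(2300×105×10³) + 625/(2000×46×10³) = 9.381×10⁻⁶ mm/N.
So P = 4.462 / 9.381×10⁻⁶ = 475.6 kN, compressive.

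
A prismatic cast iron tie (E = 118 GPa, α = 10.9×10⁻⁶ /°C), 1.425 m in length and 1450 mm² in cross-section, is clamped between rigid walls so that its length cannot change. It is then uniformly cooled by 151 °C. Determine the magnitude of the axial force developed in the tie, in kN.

The ends cannot move, so σ = EαΔT = 118×10³ × 10.9×10⁻⁶ × 151 = 194.2 MPa.
Axial force P = σA = 194.2 × 1450 = 281600 N = 281.6 kN, tensile.

P ≈ 282 kN (tensile)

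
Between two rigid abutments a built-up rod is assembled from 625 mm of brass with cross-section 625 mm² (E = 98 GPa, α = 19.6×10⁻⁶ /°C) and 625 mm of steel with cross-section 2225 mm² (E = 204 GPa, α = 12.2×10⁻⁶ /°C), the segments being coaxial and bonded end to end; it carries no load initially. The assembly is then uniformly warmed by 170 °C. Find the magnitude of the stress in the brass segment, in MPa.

σ ≈ 467 MPa (compressive)

Free thermal expansion of the whole bar: Σ αᵢΔT Lᵢ = 19.6×10⁻⁶×170×625 + 12.2×10⁻⁶×170×625 = 3.379 mm.
Since the ends are fixed, an axial force P builds up, equal in every segment, with P · Σ Lᵢ/(AᵢEᵢ) = δ_free.
Σ Lᵢ/(AᵢEᵢ) = 625/(625×98×10³) + 625/(2225×204×10³) = 1.158×10⁻⁵ mm/N.
Hence P = δ_free / Σ(L/AE) = 3.379/1.158×10⁻⁵ = 291.7 kN (compressive).
σ_{brass} = P / A = 291700 / 625 = 466.8 MPa.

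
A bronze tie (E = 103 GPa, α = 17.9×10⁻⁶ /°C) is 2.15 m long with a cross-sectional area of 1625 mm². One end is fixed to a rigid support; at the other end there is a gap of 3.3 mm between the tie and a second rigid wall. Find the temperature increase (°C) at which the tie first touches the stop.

ΔT ≈ 85.7 °C

Contact occurs when the free expansion equals the gap: αΔT L = 3.3 mm.
So ΔT = g/(αL) = 3.3/(17.9×10⁻⁶ × 2150) = 85.75 °C.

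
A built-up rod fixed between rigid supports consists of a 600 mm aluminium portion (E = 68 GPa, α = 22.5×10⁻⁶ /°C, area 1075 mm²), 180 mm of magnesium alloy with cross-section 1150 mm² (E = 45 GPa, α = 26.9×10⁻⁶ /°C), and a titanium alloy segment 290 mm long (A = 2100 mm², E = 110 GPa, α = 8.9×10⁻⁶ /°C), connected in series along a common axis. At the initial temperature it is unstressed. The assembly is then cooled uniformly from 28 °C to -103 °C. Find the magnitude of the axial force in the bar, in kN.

P ≈ 212 kN (tensile)

With the walls removed the bar would change length by δ_free = Σ αᵢΔT Lᵢ = 22.5×10⁻⁶×131×600 + 26.9×10⁻⁶×131×180 + 8.9×10⁻⁶×131×290 = 2.741 mm.
Since the ends are fixed, an axial force P builds up, equal in every segment, with P · Σ Lᵢ/(AᵢEᵢ) = δ_free.
The series flexibility is Σ Lᵢ/(AᵢEᵢ) = 600/(1075×68×10³) + 180/(1150×45×10³) + 290/(2100×110×10³) = 1.294×10⁻⁵ mm/N.
P = 2.741 / 1.294×10⁻⁵ = 211800 N = 211.8 kN, tensile.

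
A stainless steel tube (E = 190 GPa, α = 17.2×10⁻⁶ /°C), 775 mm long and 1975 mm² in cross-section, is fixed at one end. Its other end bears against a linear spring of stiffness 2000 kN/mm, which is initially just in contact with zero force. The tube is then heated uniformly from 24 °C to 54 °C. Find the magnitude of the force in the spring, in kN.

P ≈ 156 kN

The unrestrained thermal change is αΔT L = 17.2×10⁻⁶ × 30 × 775 = 0.3999 mm.
With a force P in the spring, the elastic change of the tube is PL/(AE) and that of the spring is P/k; compatibility requires their sum to equal δ_free.
P [ L/(AE) + 1/k ] = δ_free → P [ 775/(1975×190×10³) + 1/(2000×10³) ] = 0.3999.
P = 0.3999 / 2.565×10⁻⁶ = 155900 N.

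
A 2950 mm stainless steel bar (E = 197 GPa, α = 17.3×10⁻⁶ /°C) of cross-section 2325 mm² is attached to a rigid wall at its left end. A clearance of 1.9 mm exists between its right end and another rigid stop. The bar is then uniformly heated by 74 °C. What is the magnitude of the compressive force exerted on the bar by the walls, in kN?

P ≈ 291 kN

Free thermal elongation = αΔT L = 17.3×10⁻⁶ × 74 × 2950 = 3.777 mm.
After closing the 1.9 mm clearance, 3.777 − 1.9 = 1.877 mm of expansion remains to be suppressed by the wall.
So σ = E(δ_free − g)/L = 197×10³ × 1.877/2950 = 125.3 MPa.
P = σA = 125.3 × 2325 = 291.4 kN.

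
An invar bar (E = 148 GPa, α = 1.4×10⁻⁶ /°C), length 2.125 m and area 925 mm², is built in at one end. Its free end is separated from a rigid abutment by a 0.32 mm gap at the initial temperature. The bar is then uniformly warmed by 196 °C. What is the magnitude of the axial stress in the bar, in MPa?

If the wall were absent the bar would grow by αΔT L = 1.4×10⁻⁶ × 196 × 2125 = 0.5831 mm.
This exceeds the 0.32 mm gap, so the wall pushes back. The portion of expansion that must be recovered elastically is δ_free − gap = 0.5831 − 0.32 = 0.2631 mm.
Compatibility: PL/(AE) = 0.2631 mm, so σ = P/A = E × (0.2631/2125) = 18.32 MPa.

σ ≈ 18.3 MPa (compressive)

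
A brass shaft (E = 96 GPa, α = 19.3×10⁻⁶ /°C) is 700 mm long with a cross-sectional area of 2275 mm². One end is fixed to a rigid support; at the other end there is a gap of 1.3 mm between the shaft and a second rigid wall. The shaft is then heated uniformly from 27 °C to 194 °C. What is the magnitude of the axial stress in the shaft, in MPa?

Free thermal elongation = αΔT L = 19.3×10⁻⁶ × 167 × 700 = 2.256 mm.
The gap closes (δ_free > 1.3 mm) and the wall then resists a further 2.256 − 1.3 = 0.9562 mm of expansion.
Compatibility: PL/(AE) = 0.9562 mm, so σ = P/A = E × (0.9562/700) = 131.1 MPa.

σ ≈ 131 MPa (compressive)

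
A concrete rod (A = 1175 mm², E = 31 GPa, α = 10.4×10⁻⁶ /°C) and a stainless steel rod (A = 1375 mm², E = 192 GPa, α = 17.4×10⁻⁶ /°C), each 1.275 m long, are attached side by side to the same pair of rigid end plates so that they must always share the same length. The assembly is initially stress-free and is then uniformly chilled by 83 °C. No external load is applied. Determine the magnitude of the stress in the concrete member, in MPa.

σ ≈ 15.8 MPa (compressive)

The stainless steel has the larger α, so on cooling it would change length more than the concrete if both were free. The rigid plates force a common final length, so the stainless steel is put into tension and the concrete into compression, with equal and opposite forces P (no external load).
Compatibility of the two members (thermal + elastic change equal): (α₁ − α₂)ΔT = P·[1/(A₁E₁) + 1/(A₂E₂)].
|α₁ − α₂|·ΔT = 7×10⁻⁶ × 83 = 0.000581.
1/(A₁E₁) + 1/(A₂E₂) = 1/(1175×31×10³) + 1/(1375×192×10³) = 3.124×10⁻⁸ N⁻¹.
So P = 0.000581 / 3.124×10⁻⁸ = 18.6 kN.
σ_{concrete} = P/A₁ = 18600/1175 = 15.83 MPa, compressive.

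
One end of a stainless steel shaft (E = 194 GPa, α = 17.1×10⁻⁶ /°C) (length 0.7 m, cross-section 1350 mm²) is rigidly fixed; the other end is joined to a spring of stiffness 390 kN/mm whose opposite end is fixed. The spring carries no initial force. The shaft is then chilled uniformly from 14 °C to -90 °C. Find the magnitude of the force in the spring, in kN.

If the spring were absent the shaft would shorten by αΔT L = 17.1×10⁻⁶ × 104 × 700 = 1.245 mm.
Let P be the tensile force in the spring. The shaft extends elastically by PL/(AE) and the spring stretches by P/k; together these equal δ_free.
So P = δ_free / [L/(AE) + 1/k] = 1.245 / [ 700/(1350×194×10³) + 1/(390×10³) ].
P = 1.245 / 5.237×10⁻⁶ = 237700 N.

P ≈ 238 kN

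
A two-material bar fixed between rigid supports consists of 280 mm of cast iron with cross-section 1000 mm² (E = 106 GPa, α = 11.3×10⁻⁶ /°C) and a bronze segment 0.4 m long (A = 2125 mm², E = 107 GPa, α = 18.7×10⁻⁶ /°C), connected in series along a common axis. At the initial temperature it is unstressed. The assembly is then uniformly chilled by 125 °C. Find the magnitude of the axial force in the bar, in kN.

P ≈ 302 kN (tensile)

If the supports were absent, the total length change would be Σ αᵢΔT Lᵢ = 11.3×10⁻⁶×125×280 + 18.7×10⁻⁶×125×400 = 1.331 mm.
The walls prevent any net length change, so an axial force P (same in every segment) develops. Compatibility: P · Σ Lᵢ/(AᵢEᵢ) = δ_free.
The series flexibility is Σ Lᵢ/(AᵢEᵢ) = 280/(1000×106×10³) + 400/(2125×107×10³) = 4.401×10⁻⁶ mm/N.
P = 1.331 / 4.401×10⁻⁶ = 302300 N = 302.3 kN, tensile.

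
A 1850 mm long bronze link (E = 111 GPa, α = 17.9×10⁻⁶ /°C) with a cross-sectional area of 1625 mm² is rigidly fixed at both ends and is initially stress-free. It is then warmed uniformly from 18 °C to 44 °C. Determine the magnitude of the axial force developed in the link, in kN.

With zero net strain, σ = E·αΔT = 111 GPa × 17.9×10⁻⁶ × 26 = 51.66 MPa.
P = AEαΔT = 1625 × 111×10³ × 17.9×10⁻⁶ × 26 = 83.95 kN (compressive).

P ≈ 83.9 kN (compressive)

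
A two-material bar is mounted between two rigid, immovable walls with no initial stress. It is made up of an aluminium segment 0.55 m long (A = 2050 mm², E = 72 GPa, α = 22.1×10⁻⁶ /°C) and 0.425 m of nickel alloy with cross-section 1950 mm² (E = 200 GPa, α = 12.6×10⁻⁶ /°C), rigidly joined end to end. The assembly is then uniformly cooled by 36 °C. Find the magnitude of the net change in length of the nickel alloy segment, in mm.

|ΔL| ≈ 0.0501 mm

With the walls removed the bar would change length by δ_free = Σ αᵢΔT Lᵢ = 22.1×10⁻⁶×36×550 + 12.6×10⁻⁶×36×425 = 0.6304 mm.
The rigid supports impose zero overall length change; the single axial force P common to all segments must satisfy P Σ Lᵢ/(AᵢEᵢ) = δ_free.
The series flexibility is Σ Lᵢ/(AᵢEᵢ) = 550/(2050×72×10³) + 425/(1950×200×10³) = 4.816×10⁻⁶ mm/N.
So P = 0.6304 / 4.816×10⁻⁶ = 130.9 kN, tensile.
For the nickel alloy segment, free thermal change = 12.6×10⁻⁶×36×425 = 0.1928 mm and elastic change from P = 130900×425/(1950×200×10³) = 0.1426 mm; these oppose, so the net change is 0.0501 mm (segment shortens).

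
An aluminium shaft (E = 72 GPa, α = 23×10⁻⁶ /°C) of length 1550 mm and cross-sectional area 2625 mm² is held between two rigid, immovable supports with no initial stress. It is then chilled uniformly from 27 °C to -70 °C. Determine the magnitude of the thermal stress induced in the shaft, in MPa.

σ ≈ 161 MPa (tensile)

The supports are rigid, so the total axial strain is zero. The restrained thermal strain is ε = αΔT = 23×10⁻⁶ × 97 = 2231×10⁻⁶.
Hence σ = E·αΔT = 72×10³ × 2231×10⁻⁶ = 160.6 MPa, tensile.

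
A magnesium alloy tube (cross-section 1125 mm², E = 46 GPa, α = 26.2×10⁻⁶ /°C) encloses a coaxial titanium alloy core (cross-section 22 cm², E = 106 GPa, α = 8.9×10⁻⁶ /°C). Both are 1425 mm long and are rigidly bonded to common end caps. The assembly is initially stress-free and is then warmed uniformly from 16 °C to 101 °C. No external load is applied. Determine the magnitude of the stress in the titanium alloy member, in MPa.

Equilibrium of a rigid end plate with no external load gives equal and opposite internal forces ±P in the two members. Since α_{magnesium alloy} > α_{titanium alloy}, heating drives the magnesium alloy into compression and the titanium alloy into tension.
Compatibility of the two members (thermal + elastic change equal): (α₁ − α₂)ΔT = P·[1/(A₁E₁) + 1/(A₂E₂)].
|α₁ − α₂|·ΔT = 17.3×10⁻⁶ × 85 = 0.00147.
1/(A₁E₁) + 1/(A₂E₂) = 1/(1125×46×10³) + 1/(2200×106×10³) = 2.361×10⁻⁸ N⁻¹.
P = 0.00147 / 2.361×10⁻⁸ = 62280 N = 62.28 kN.
σ_{titanium alloy} = P/A₂ = 62280/2200 = 28.31 MPa, tensile.

σ ≈ 28.3 MPa (tensile)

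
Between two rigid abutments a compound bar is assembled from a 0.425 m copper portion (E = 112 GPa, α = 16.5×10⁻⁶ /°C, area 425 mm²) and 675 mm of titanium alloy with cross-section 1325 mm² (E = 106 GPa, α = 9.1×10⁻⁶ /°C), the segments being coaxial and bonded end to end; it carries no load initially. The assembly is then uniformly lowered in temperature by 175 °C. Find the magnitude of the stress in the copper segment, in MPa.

σ ≈ 394 MPa (tensile)

Free thermal contraction of the whole bar: Σ αᵢΔT Lᵢ = 16.5×10⁻⁶×175×425 + 9.1×10⁻⁶×175×675 = 2.302 mm.
Since the ends are fixed, an axial force P builds up, equal in every segment, with P · Σ Lᵢ/(AᵢEᵢ) = δ_free.
The series flexibility is Σ Lᵢ/(AᵢEᵢ) = 425/(425×112×10³) + 675/(1325×106×10³) = 1.373×10⁻⁵ mm/N.
So P = 2.302 / 1.373×10⁻⁵ = 167.6 kN, tensile.
σ_{copper} = P / A = 167600 / 425 = 394.4 MPa.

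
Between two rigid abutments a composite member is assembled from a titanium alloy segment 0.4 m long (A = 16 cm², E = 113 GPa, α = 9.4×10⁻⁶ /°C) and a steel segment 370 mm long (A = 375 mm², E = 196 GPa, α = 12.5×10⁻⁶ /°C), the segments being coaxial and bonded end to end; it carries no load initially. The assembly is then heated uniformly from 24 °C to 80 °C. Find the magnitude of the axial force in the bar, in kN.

P ≈ 64.8 kN (compressive)

Free thermal expansion of the whole bar: Σ αᵢΔT Lᵢ = 9.4×10⁻⁶×56×400 + 12.5×10⁻⁶×56×370 = 0.4696 mm.
Since the ends are fixed, an axial force P builds up, equal in every segment, with P · Σ Lᵢ/(AᵢEᵢ) = δ_free.
The series flexibility is Σ Lᵢ/(AᵢEᵢ) = 400/(1600×113×10³) + 370/(375×196×10³) = 7.246×10⁻⁶ mm/N.
P = 0.4696 / 7.246×10⁻⁶ = 64800 N = 64.8 kN, compressive.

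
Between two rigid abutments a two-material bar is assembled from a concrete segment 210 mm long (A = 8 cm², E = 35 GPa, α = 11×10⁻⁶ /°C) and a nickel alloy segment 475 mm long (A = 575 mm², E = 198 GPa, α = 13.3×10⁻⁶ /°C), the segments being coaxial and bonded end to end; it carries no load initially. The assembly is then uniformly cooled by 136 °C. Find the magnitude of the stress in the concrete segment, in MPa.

σ ≈ 126 MPa (tensile)

Free thermal contraction of the whole bar: Σ αᵢΔT Lᵢ = 11×10⁻⁶×136×210 + 13.3×10⁻⁶×136×475 = 1.173 mm.
Since the ends are fixed, an axial force P builds up, equal in every segment, with P · Σ Lᵢ/(AᵢEᵢ) = δ_free.
The series flexibility is Σ Lᵢ/(AᵢEᵢ) = 210/(800×35×10³) + 475/(575×198×10³) = 1.167×10⁻⁵ mm/N.
P = 1.173 / 1.167×10⁻⁵ = 100500 N = 100.5 kN, tensile.
σ_{concrete} = P / A = 100500 / 800 = 125.7 MPa.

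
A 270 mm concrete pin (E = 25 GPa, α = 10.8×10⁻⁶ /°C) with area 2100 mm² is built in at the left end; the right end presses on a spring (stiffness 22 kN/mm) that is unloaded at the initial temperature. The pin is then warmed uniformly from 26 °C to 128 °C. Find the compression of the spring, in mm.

If the spring were absent the pin would lengthen by αΔT L = 10.8×10⁻⁶ × 102 × 270 = 0.2974 mm.
Let P be the compressive force at the spring. The pin shortens elastically by PL/(AE) and the spring compresses by P/k; together these equal δ_free.
So P = δ_free / [L/(AE) + 1/k] = 0.2974 / [ 270/(2100×25×10³) + 1/(22×10³) ].
P = 0.2974 / 5.06×10⁻⁵ = 5878 N.
Spring compression = P/k = 5878/(22×10³) = 0.2672 mm.

δ ≈ 0.267 mm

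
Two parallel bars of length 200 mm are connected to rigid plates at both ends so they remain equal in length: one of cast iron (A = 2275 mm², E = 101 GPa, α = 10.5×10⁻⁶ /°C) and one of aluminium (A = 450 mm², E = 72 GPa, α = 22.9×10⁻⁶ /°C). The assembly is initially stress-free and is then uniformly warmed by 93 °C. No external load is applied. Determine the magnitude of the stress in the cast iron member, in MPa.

Both members must finish at the same length. With the larger α, the aluminium tends to over-expand; the plates restrain it, putting the aluminium in compression and the cast iron in tension. With no external load the two internal forces are equal and opposite, magnitude P.
Setting the final lengths equal and cancelling L: (α₁ − α₂)ΔT = P/(A₁E₁) + P/(A₂E₂).
|α₁ − α₂|·ΔT = 12.4×10⁻⁶ × 93 = 0.001153.
1/(A₁E₁) + 1/(A₂E₂) = 1/(2275×101×10³) + 1/(450×72×10³) = 3.522×10⁻⁸ N⁻¹.
So P = 0.001153 / 3.522×10⁻⁸ = 32.75 kN.
σ_{cast iron} = P/A₁ = 32750/2275 = 14.39 MPa, tensile.

σ ≈ 14.4 MPa (tensile)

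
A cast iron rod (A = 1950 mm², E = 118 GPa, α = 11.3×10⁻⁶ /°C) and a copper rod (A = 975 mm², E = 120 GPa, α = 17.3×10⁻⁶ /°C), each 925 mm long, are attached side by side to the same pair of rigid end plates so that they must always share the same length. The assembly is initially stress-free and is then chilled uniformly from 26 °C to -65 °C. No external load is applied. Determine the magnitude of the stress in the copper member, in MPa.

σ ≈ 43.4 MPa (tensile)

The copper has the larger α, so on cooling it would change length more than the cast iron if both were free. The rigid plates force a common final length, so the copper is put into tension and the cast iron into compression, with equal and opposite forces P (no external load).
Equating the net (thermal + elastic) strains gives |α₁ − α₂|·ΔT = P·[1/(A₁E₁) + 1/(A₂E₂)].
|α₁ − α₂|·ΔT = 6×10⁻⁶ × 91 = 0.000546.
1/(A₁E₁) + 1/(A₂E₂) = 1/(1950×118×10³) + 1/(975×120×10³) = 1.289×10⁻⁸ N⁻¹.
So P = 0.000546 / 1.289×10⁻⁸ = 42.35 kN.
σ_{copper} = P/A₂ = 42350/975 = 43.43 MPa, tensile.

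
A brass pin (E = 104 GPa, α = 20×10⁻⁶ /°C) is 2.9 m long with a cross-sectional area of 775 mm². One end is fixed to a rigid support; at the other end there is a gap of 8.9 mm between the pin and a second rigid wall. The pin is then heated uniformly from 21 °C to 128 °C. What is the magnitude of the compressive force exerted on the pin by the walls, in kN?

P ≈ 0 kN

If the wall were absent the pin would grow by αΔT L = 20×10⁻⁶ × 107 × 2900 = 6.206 mm.
Since δ_free = 6.21 mm is less than the 8.9 mm gap, the pin never touches the wall. No axial force develops.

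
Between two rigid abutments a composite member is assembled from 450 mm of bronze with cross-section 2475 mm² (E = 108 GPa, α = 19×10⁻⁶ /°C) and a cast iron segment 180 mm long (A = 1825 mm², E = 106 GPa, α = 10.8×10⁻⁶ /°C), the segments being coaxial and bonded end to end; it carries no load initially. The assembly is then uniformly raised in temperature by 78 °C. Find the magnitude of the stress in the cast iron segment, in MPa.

σ ≈ 172 MPa (compressive)

If the supports were absent, the total length change would be Σ αᵢΔT Lᵢ = 19×10⁻⁶×78×450 + 10.8×10⁻⁶×78×180 = 0.8185 mm.
The rigid supports impose zero overall length change; the single axial force P common to all segments must satisfy P Σ Lᵢ/(AᵢEᵢ) = δ_free.
Σ Lᵢ/(AᵢEᵢ) = 450/(2475×108×10³) + 180/(1825×106×10³) = 2.614×10⁻⁶ mm/N.
Hence P = δ_free / Σ(L/AE) = 0.8185/2.614×10⁻⁶ = 313.1 kN (compressive).
σ_{cast iron} = P / A = 313100 / 1825 = 171.6 MPa.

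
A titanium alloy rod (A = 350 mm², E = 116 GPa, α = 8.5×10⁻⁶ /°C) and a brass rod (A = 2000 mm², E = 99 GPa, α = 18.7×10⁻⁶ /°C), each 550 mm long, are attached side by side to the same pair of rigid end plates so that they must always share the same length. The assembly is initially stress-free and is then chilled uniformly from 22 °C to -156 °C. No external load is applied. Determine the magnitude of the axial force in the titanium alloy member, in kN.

Both members must finish at the same length. With the larger α, the brass tends to over-contract; the plates restrain it, putting the brass in tension and the titanium alloy in compression. With no external load the two internal forces are equal and opposite, magnitude P.
Compatibility of the two members (thermal + elastic change equal): (α₁ − α₂)ΔT = P·[1/(A₁E₁) + 1/(A₂E₂)].
|α₁ − α₂|·ΔT = 10.2×10⁻⁶ × 178 = 0.001816.
1/(A₁E₁) + 1/(A₂E₂) = 1/(350×116×10³) + 1/(2000×99×10³) = 2.968×10⁻⁸ N⁻¹.
P = 0.001816 / 2.968×10⁻⁸ = 61170 N = 61.17 kN.

P ≈ 61.2 kN (compressive in the titanium alloy)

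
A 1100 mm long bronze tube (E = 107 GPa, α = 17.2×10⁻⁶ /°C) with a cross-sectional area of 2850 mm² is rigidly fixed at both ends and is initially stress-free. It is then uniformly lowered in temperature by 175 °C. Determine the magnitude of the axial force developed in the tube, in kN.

With zero net strain, σ = E·αΔT = 107 GPa × 17.2×10⁻⁶ × 175 = 322.1 MPa.
Then P = σA = 322.1 × 2850 mm² = 917.9 kN, tensile.

P ≈ 918 kN (tensile)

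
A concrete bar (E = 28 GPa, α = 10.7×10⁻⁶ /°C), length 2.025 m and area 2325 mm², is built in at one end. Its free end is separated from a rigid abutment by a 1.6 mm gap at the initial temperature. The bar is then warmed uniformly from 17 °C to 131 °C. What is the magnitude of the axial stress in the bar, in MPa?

σ ≈ 12 MPa (compressive)

Unrestrained expansion: δ_free = αΔT L = 10.7×10⁻⁶ × 114 × 2025 = 2.47 mm.
This exceeds the 1.6 mm gap, so the wall pushes back. The portion of expansion that must be recovered elastically is δ_free − gap = 2.47 − 1.6 = 0.8701 mm.
That suppressed elongation corresponds to σ = E·Δ/L = 28×10³ × 0.8701/2025 = 12.03 MPa.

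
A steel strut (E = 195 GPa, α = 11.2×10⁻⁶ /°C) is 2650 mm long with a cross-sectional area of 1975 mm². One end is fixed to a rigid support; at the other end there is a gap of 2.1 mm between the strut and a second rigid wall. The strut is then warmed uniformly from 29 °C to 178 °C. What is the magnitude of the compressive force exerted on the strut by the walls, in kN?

If the wall were absent the strut would grow by αΔT L = 11.2×10⁻⁶ × 149 × 2650 = 4.422 mm.
The gap closes (δ_free > 2.1 mm) and the wall then resists a further 4.422 − 2.1 = 2.322 mm of expansion.
Compatibility: PL/(AE) = 2.322 mm, so σ = P/A = E × (2.322/2650) = 170.9 MPa.
Force on the wall = σA = 170.9 × 1975 mm² = 337.5 kN.

P ≈ 338 kN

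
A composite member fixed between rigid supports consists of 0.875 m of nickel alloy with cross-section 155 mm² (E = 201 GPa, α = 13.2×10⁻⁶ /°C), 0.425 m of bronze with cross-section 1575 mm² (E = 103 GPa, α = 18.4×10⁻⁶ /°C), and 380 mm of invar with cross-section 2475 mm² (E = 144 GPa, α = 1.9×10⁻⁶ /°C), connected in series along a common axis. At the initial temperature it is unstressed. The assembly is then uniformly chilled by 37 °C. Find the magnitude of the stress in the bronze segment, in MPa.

σ ≈ 14.9 MPa (tensile)

Free thermal contraction of the whole bar: Σ αᵢΔT Lᵢ = 13.2×10⁻⁶×37×875 + 18.4×10⁻⁶×37×425 + 1.9×10⁻⁶×37×380 = 0.7434 mm.
Since the ends are fixed, an axial force P builds up, equal in every segment, with P · Σ Lᵢ/(AᵢEᵢ) = δ_free.
The series flexibility is Σ Lᵢ/(AᵢEᵢ) = 875/(155×201×10³) + 425/(1575×103×10³) + 380/(2475×144×10³) = 3.177×10⁻⁵ mm/N.
Hence P = δ_free / Σ(L/AE) = 0.7434/3.177×10⁻⁵ = 23.4 kN (tensile).
σ_{bronze} = P / A = 23400 / 1575 = 14.86 MPa.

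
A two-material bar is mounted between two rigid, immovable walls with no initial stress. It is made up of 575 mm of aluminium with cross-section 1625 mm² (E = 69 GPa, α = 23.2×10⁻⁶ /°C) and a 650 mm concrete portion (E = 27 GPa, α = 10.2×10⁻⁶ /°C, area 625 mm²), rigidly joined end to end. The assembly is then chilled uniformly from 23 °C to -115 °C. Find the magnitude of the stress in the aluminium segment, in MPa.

If the supports were absent, the total length change would be Σ αᵢΔT Lᵢ = 23.2×10⁻⁶×138×575 + 10.2×10⁻⁶×138×650 = 2.756 mm.
Since the ends are fixed, an axial force P builds up, equal in every segment, with P · Σ Lᵢ/(AᵢEᵢ) = δ_free.
Σ Lᵢ/(AᵢEᵢ) = 575/(1625×69×10³) + 650/(625×27×10³) = 4.365×10⁻⁵ mm/N.
P = 2.756 / 4.365×10⁻⁵ = 63140 N = 63.14 kN, tensile.
σ_{aluminium} = P / A = 63140 / 1625 = 38.86 MPa.

σ ≈ 38.9 MPa (tensile)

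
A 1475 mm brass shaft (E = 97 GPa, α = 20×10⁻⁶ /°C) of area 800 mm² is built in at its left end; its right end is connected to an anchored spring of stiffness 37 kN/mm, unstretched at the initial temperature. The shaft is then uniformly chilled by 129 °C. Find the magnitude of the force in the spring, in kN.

The unrestrained thermal change is αΔT L = 20×10⁻⁶ × 129 × 1475 = 3.805 mm.
Let P be the tensile force in the spring. The shaft extends elastically by PL/(AE) and the spring stretches by P/k; together these equal δ_free.
So P = δ_free / [L/(AE) + 1/k] = 3.805 / [ 1475/(800×97×10³) + 1/(37×10³) ].
P = 3.805 / 4.603×10⁻⁵ = 82670 N.

P ≈ 82.7 kN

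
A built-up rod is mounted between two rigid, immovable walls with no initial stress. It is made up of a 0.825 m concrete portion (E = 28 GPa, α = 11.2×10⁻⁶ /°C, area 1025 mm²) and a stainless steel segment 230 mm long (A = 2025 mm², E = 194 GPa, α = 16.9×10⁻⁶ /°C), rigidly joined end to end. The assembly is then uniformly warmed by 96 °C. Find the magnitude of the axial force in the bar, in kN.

Free thermal expansion of the whole bar: Σ αᵢΔT Lᵢ = 11.2×10⁻⁶×96×825 + 16.9×10⁻⁶×96×230 = 1.26 mm.
The walls prevent any net length change, so an axial force P (same in every segment) develops. Compatibility: P · Σ Lᵢ/(AᵢEᵢ) = δ_free.
Σ Lᵢ/(AᵢEᵢ) = 825/(1025×28×10³) + 230/(2025×194×10³) = 2.933×10⁻⁵ mm/N.
Hence P = δ_free / Σ(L/AE) = 1.26/2.933×10⁻⁵ = 42.96 kN (compressive).

P ≈ 43 kN (compressive)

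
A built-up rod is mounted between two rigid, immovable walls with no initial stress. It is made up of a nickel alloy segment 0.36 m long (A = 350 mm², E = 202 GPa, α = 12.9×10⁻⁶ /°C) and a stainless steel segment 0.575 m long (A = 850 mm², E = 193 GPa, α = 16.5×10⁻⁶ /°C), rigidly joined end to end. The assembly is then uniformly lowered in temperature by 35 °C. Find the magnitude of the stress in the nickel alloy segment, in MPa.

Free thermal contraction of the whole bar: Σ αᵢΔT Lᵢ = 12.9×10⁻⁶×35×360 + 16.5×10⁻⁶×35×575 = 0.4946 mm.
The walls prevent any net length change, so an axial force P (same in every segment) develops. Compatibility: P · Σ Lᵢ/(AᵢEᵢ) = δ_free.
Σ Lᵢ/(AᵢEᵢ) = 360/(350×202×10³) + 575/(850×193×10³) = 8.597×10⁻⁶ mm/N.
Hence P = δ_free / Σ(L/AE) = 0.4946/8.597×10⁻⁶ = 57.53 kN (tensile).
σ_{nickel alloy} = P / A = 57530 / 350 = 164.4 MPa.

σ ≈ 164 MPa (tensile)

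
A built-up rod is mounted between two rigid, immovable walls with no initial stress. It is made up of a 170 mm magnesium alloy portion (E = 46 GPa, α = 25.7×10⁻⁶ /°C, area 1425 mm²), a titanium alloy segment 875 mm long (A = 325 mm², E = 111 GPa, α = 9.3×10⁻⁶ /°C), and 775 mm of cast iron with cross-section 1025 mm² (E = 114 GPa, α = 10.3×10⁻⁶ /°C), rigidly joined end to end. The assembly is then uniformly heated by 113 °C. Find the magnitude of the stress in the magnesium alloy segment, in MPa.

With the walls removed the bar would change length by δ_free = Σ αᵢΔT Lᵢ = 25.7×10⁻⁶×113×170 + 9.3×10⁻⁶×113×875 + 10.3×10⁻⁶×113×775 = 2.315 mm.
The walls prevent any net length change, so an axial force P (same in every segment) develops. Compatibility: P · Σ Lᵢ/(AᵢEᵢ) = δ_free.
Σ Lᵢ/(AᵢEᵢ) = 170/(1425×46×10³) + 875/(325×111×10³) + 775/(1025×114×10³) = 3.348×10⁻⁵ mm/N.
Hence P = δ_free / Σ(L/AE) = 2.315/3.348×10⁻⁵ = 69.15 kN (compressive).
σ_{magnesium alloy} = P / A = 69150 / 1425 = 48.53 MPa.

σ ≈ 48.5 MPa (compressive)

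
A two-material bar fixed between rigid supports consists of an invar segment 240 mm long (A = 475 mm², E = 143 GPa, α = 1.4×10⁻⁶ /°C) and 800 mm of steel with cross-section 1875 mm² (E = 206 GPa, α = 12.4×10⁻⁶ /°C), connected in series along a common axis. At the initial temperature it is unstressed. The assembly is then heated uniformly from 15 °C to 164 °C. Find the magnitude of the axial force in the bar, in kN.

P ≈ 273 kN (compressive)

If the supports were absent, the total length change would be Σ αᵢΔT Lᵢ = 1.4×10⁻⁶×149×240 + 12.4×10⁻⁶×149×800 = 1.528 mm.
The walls prevent any net length change, so an axial force P (same in every segment) develops. Compatibility: P · Σ Lᵢ/(AᵢEᵢ) = δ_free.
Σ Lᵢ/(AᵢEᵢ) = 240/(475×143×10³) + 800/(1875×206×10³) = 5.605×10⁻⁶ mm/N.
Hence P = δ_free / Σ(L/AE) = 1.528/5.605×10⁻⁶ = 272.7 kN (compressive).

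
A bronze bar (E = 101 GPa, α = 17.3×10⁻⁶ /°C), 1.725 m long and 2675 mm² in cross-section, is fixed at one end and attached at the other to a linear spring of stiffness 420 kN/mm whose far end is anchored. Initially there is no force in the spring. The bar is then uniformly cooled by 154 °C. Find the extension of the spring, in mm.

If the spring were absent the bar would shorten by αΔT L = 17.3×10⁻⁶ × 154 × 1725 = 4.596 mm.
With a force P in the spring, the elastic change of the bar is PL/(AE) and that of the spring is P/k; compatibility requires their sum to equal δ_free.
P [ L/(AE) + 1/k ] = δ_free → P [ 1725/(2675×101×10³) + 1/(420×10³) ] = 4.596.
P = 4.596 / 8.766×10⁻⁶ = 524300 N.
Spring extension = P/k = 524300/(420×10³) = 1.248 mm.

δ ≈ 1.25 mm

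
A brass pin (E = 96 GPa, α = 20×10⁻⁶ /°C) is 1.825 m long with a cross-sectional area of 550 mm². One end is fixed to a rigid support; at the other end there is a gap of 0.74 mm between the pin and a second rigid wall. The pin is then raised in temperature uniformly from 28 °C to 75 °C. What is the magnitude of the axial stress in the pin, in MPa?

σ ≈ 51.3 MPa (compressive)

Unrestrained expansion: δ_free = αΔT L = 20×10⁻⁶ × 47 × 1825 = 1.715 mm.
The gap closes (δ_free > 0.74 mm) and the wall then resists a further 1.715 − 0.74 = 0.9755 mm of expansion.
That suppressed elongation corresponds to σ = E·Δ/L = 96×10³ × 0.9755/1825 = 51.31 MPa.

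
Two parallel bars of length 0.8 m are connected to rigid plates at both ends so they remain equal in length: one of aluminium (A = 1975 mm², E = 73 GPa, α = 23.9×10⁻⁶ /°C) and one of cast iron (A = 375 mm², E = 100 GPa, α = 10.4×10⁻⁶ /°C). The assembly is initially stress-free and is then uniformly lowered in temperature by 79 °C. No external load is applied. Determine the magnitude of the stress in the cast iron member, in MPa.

Equilibrium of a rigid end plate with no external load gives equal and opposite internal forces ±P in the two members. Since α_{aluminium} > α_{cast iron}, cooling drives the aluminium into tension and the cast iron into compression.
Compatibility of the two members (thermal + elastic change equal): (α₁ − α₂)ΔT = P·[1/(A₁E₁) + 1/(A₂E₂)].
|α₁ − α₂|·ΔT = 13.5×10⁻⁶ × 79 = 0.001066.
1/(A₁E₁) + 1/(A₂E₂) = 1/(1975×73×10³) + 1/(375×100×10³) = 3.36×10⁻⁸ N⁻¹.
So P = 0.001066 / 3.36×10⁻⁸ = 31.74 kN.
σ_{cast iron} = P/A₂ = 31740/375 = 84.64 MPa, compressive.

σ ≈ 84.6 MPa (compressive)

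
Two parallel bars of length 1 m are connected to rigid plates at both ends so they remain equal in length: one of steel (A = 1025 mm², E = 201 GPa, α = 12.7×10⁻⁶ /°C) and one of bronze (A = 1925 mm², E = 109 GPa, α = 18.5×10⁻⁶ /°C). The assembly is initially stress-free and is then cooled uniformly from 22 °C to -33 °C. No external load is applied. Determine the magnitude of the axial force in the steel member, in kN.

Equilibrium of a rigid end plate with no external load gives equal and opposite internal forces ±P in the two members. Since α_{bronze} > α_{steel}, cooling drives the bronze into tension and the steel into compression.
Compatibility of the two members (thermal + elastic change equal): (α₁ − α₂)ΔT = P·[1/(A₁E₁) + 1/(A₂E₂)].
|α₁ − α₂|·ΔT = 5.8×10⁻⁶ × 55 = 0.000319.
1/(A₁E₁) + 1/(A₂E₂) = 1/(1025×201×10³) + 1/(1925×109×10³) = 9.62×10⁻⁹ N⁻¹.
P = 0.000319 / 9.62×10⁻⁹ = 33160 N = 33.16 kN.

P ≈ 33.2 kN (compressive in the steel)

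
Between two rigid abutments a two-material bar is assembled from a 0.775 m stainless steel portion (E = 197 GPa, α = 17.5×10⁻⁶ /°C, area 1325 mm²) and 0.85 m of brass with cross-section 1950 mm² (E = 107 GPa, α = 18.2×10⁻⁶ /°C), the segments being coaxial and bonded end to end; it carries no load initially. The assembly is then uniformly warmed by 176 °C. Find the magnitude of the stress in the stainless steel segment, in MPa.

σ ≈ 548 MPa (compressive)

With the walls removed the bar would change length by δ_free = Σ αᵢΔT Lᵢ = 17.5×10⁻⁶×176×775 + 18.2×10⁻⁶×176×850 = 5.11 mm.
The walls prevent any net length change, so an axial force P (same in every segment) develops. Compatibility: P · Σ Lᵢ/(AᵢEᵢ) = δ_free.
The series flexibility is Σ Lᵢ/(AᵢEᵢ) = 775/(1325×197×10³) + 850/(1950×107×10³) = 7.043×10⁻⁶ mm/N.
So P = 5.11 / 7.043×10⁻⁶ = 725.5 kN, compressive.
σ_{stainless steel} = P / A = 725500 / 1325 = 547.6 MPa.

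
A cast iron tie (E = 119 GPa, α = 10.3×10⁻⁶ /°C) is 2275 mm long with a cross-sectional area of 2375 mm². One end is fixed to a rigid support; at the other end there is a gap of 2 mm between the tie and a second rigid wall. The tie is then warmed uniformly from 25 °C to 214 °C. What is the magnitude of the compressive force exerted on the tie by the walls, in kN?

P ≈ 302 kN

Unrestrained expansion: δ_free = αΔT L = 10.3×10⁻⁶ × 189 × 2275 = 4.429 mm.
This exceeds the 2 mm gap, so the wall pushes back. The portion of expansion that must be recovered elastically is δ_free − gap = 4.429 − 2 = 2.429 mm.
So σ = E(δ_free − g)/L = 119×10³ × 2.429/2275 = 127 MPa.
Force on the wall = σA = 127 × 2375 mm² = 301.7 kN.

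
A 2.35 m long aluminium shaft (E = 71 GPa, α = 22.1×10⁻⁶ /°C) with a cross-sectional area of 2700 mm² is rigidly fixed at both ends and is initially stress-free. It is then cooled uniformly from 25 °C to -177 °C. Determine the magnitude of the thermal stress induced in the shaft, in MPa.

The supports are rigid, so the total axial strain is zero. The restrained thermal strain is ε = αΔT = 22.1×10⁻⁶ × 202 = 4464.2×10⁻⁶.
Hence σ = E·αΔT = 71×10³ × 4464.2×10⁻⁶ = 317 MPa, tensile.

σ ≈ 317 MPa (tensile)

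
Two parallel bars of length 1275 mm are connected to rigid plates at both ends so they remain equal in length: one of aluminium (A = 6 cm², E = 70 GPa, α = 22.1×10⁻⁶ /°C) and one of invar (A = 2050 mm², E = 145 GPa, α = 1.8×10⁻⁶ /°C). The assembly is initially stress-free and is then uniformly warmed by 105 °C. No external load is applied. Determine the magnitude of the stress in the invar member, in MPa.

σ ≈ 38.3 MPa (tensile)

The aluminium has the larger α, so on heating it would change length more than the invar if both were free. The rigid plates force a common final length, so the aluminium is put into compression and the invar into tension, with equal and opposite forces P (no external load).
Setting the final lengths equal and cancelling L: (α₁ − α₂)ΔT = P/(A₁E₁) + P/(A₂E₂).
|α₁ − α₂|·ΔT = 20.3×10⁻⁶ × 105 = 0.002131.
1/(A₁E₁) + 1/(A₂E₂) = 1/(600×70×10³) + 1/(2050×145×10³) = 2.717×10⁻⁸ N⁻¹.
P = 0.002131 / 2.717×10⁻⁸ = 78440 N = 78.44 kN.
σ_{invar} = P/A₂ = 78440/2050 = 38.26 MPa, tensile.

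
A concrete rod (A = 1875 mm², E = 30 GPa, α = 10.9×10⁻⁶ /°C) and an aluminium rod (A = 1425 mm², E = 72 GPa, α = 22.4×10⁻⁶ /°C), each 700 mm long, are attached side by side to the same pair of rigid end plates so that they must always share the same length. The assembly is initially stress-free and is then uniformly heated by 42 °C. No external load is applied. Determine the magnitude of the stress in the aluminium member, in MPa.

σ ≈ 12.3 MPa (compressive)

The aluminium has the larger α, so on heating it would change length more than the concrete if both were free. The rigid plates force a common final length, so the aluminium is put into compression and the concrete into tension, with equal and opposite forces P (no external load).
Equating the net (thermal + elastic) strains gives |α₁ − α₂|·ΔT = P·[1/(A₁E₁) + 1/(A₂E₂)].
|α₁ − α₂|·ΔT = 11.5×10⁻⁶ × 42 = 0.000483.
1/(A₁E₁) + 1/(A₂E₂) = 1/(1875×30×10³) + 1/(1425×72×10³) = 2.752×10⁻⁸ N⁻¹.
So P = 0.000483 / 2.752×10⁻⁸ = 17.55 kN.
σ_{aluminium} = P/A₂ = 17550/1425 = 12.31 MPa, compressive.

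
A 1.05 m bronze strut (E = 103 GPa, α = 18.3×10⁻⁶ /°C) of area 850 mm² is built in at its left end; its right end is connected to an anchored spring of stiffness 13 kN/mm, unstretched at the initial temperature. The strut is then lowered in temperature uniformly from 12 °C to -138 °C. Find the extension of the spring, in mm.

δ ≈ 2.49 mm

Free thermal contraction: δ_free = αΔT L = 18.3×10⁻⁶ × 150 × 1050 = 2.882 mm.
With a force P in the spring, the elastic change of the strut is PL/(AE) and that of the spring is P/k; compatibility requires their sum to equal δ_free.
P [ L/(AE) + 1/k ] = δ_free → P [ 1050/(850×103×10³) + 1/(13×10³) ] = 2.882.
P = 2.882 / 8.892×10⁻⁵ = 32420 N.
Spring extension = P/k = 32420/(13×10³) = 2.493 mm.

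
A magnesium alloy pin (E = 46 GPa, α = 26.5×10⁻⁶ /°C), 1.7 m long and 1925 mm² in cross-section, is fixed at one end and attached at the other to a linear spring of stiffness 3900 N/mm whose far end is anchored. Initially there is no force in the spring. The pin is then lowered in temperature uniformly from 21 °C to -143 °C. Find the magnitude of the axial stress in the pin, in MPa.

Free thermal contraction: δ_free = αΔT L = 26.5×10⁻⁶ × 164 × 1700 = 7.388 mm.
With a force P in the spring, the elastic change of the pin is PL/(AE) and that of the spring is P/k; compatibility requires their sum to equal δ_free.
P [ L/(AE) + 1/k ] = δ_free → P [ 1700/(1925×46×10³) + 1/(3900) ] = 7.388.
P = 7.388 / 0.0002756 = 26810 N.
σ = P/A = 26810/1925 = 13.93 MPa.

σ ≈ 13.9 MPa (tensile)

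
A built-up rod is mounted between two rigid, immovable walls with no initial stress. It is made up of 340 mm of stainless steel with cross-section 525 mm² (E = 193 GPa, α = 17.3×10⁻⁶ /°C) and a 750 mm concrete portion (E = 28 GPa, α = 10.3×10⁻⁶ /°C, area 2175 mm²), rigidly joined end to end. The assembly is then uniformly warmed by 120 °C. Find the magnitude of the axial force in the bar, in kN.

Free thermal expansion of the whole bar: Σ αᵢΔT Lᵢ = 17.3×10⁻⁶×120×340 + 10.3×10⁻⁶×120×750 = 1.633 mm.
Since the ends are fixed, an axial force P builds up, equal in every segment, with P · Σ Lᵢ/(AᵢEᵢ) = δ_free.
The series flexibility is Σ Lᵢ/(AᵢEᵢ) = 340/(525×193×10³) + 750/(2175×28×10³) = 1.567×10⁻⁵ mm/N.
Hence P = δ_free / Σ(L/AE) = 1.633/1.567×10⁻⁵ = 104.2 kN (compressive).

P ≈ 104 kN (compressive)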